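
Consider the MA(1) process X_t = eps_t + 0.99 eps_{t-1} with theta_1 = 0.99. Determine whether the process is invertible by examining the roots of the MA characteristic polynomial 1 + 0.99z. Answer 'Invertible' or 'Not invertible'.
\text{Invertible}

The MA(q) characteristic polynomial is P(z) = 1 + 0.99z.
Invertibility requires all roots to lie outside the unit circle, i.e. |z| > 1 for every root.
This is linear in z: 1 + (0.99) z = 0  =>  z = -1/(0.99) = -1.010101,  |z| = 1.010101.
Moduli of all roots: 1.0101.
All moduli strictly greater than 1? Yes.
Verdict: Invertible.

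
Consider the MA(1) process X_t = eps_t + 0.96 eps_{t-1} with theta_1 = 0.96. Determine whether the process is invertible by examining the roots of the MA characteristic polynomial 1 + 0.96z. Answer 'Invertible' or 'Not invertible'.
\text{Invertible}

The MA(q) characteristic polynomial is P(z) = 1 + 0.96z.
Invertibility requires all roots to lie outside the unit circle, i.e. |z| > 1 for every root.
This is linear in z: 1 + (0.96) z = 0  =>  z = -1/(0.96) = -1.041667,  |z| = 1.041667.
Moduli of all roots: 1.0417.
All moduli strictly greater than 1? Yes.
Verdict: Invertible.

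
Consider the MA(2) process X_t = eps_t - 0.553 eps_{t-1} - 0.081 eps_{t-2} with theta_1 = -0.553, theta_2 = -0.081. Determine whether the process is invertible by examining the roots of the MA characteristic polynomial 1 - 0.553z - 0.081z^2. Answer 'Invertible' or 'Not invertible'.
\text{Invertible}

The MA(q) characteristic polynomial is P(z) = 1 - 0.553z - 0.081z^2.
Invertibility requires all roots to lie outside the unit circle, i.e. |z| > 1 for every root.
Set 1 + (-0.553) z + (-0.081) z^2 = 0, i.e. a z^2 + b z + c = 0 with a = -0.081, b = -0.553, c = 1.
Discriminant D = b^2 - 4ac = (-0.553)^2 - 4*(-0.081)*1 = 0.305809 - (-0.324) = 0.629809.
D >= 0, so the roots are real: z = (-b +/- sqrt(D)) / (2a) = (0.553 +/- 0.793605) / (-0.162).
  z_1 = (0.553 + 0.793605) / (-0.162) = -8.3124,   |z_1| = 8.3124.
  z_2 = (0.553 - 0.793605) / (-0.162) = 1.4852,   |z_2| = 1.4852.
Moduli of all roots: 8.3124, 1.4852.
All moduli strictly greater than 1? Yes.
Verdict: Invertible.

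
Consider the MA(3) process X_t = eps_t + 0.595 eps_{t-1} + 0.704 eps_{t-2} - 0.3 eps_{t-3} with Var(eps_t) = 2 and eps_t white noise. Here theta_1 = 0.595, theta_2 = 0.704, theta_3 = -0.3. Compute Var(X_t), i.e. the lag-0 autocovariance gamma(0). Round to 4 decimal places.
\gamma(0) = 3.8793

For an MA(q) process X_t = eps_t + sum_i theta_i eps_{t-i} with
Var(eps_t) = sigma^2, the variance is
  gamma(0) = sigma^2 * (1 + sum_i theta_i^2).
  sum_i theta_i^2 = (0.595)^2 + (0.704)^2 + (-0.3)^2 = 0.354025 + 0.495616 + 0.09 = 0.939641.
  gamma(0) = 2 * (1 + 0.939641) = 2 * 1.939641 = 3.879282, which rounds to 3.8793.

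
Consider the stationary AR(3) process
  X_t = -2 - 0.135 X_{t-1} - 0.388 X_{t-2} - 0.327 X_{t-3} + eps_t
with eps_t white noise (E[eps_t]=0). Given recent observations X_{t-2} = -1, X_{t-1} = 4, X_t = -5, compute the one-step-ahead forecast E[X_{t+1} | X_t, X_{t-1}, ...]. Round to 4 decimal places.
E[X_{t+1} \mid \mathcal F_t] = -2.5500

For an AR(p) model X_t = c + sum_i phi_i X_{t-i} + eps_t, the
one-step-ahead conditional mean is
  E[X_{t+1} | X_t, ...] = c + sum_i phi_i X_{t+1-i}.
Substitute known values:
  E[X_{t+1} | ...] = -2 + (-0.135) * (-5) + (-0.388) * (4) + (-0.327) * (-1)
                   = -2.5500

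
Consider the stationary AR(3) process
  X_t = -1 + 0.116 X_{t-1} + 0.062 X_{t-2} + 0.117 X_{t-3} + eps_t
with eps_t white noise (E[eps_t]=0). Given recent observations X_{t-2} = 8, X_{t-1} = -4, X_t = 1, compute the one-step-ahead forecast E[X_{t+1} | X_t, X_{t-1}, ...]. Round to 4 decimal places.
E[X_{t+1} \mid \mathcal F_t] = -0.1960

For an AR(p) model X_t = c + sum_i phi_i X_{t-i} + eps_t, the
one-step-ahead conditional mean is
  E[X_{t+1} | X_t, ...] = c + sum_i phi_i X_{t+1-i}.
Substitute known values:
  E[X_{t+1} | ...] = -1 + (0.116) * (1) + (0.062) * (-4) + (0.117) * (8)
                   = -0.1960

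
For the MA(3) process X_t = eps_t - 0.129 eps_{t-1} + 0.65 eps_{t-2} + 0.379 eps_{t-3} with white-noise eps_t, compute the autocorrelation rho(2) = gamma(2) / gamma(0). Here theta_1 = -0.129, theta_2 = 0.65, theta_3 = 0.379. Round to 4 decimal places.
\rho(2) = 0.3798

For an MA(q) process with theta_0 = 1, the autocovariance is
  gamma(k) = sigma^2 * sum_{i=0..q-k} theta_i * theta_{i+k},
and rho(k) = gamma(k) / gamma(0). Sigma^2 cancels.
  numerator   = (1)*(0.65) + (-0.129)*(0.379) = 0.601109.
  denominator = (1)^2 + (-0.129)^2 + (0.65)^2 + (0.379)^2 = 1.582782.
  rho(2) = 0.601109 / 1.582782 = 0.3798.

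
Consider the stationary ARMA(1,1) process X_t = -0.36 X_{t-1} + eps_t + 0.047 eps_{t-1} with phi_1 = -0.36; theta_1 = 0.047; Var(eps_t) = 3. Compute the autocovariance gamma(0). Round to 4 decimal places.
\gamma(0) = 3.3377

Multiply the model equation by X_{t-k} and take expectations. With theta_0 = psi_0 = 1 and psi_j the MA(infinity) weights, this gives
  gamma(k) - sum_i phi_i gamma(k-i) = c_k,
  c_k = sigma^2 * sum_{j=k..q} theta_j psi_{j-k}   (c_k = 0 for k > q),
using gamma(-m) = gamma(m).
psi-weights needed (psi_j = theta_j + sum_i phi_i psi_{j-i}):
  psi_1 = theta_1 + phi_1 = 0.047 + (-0.36) = -0.313
Right-hand sides:
  c_0 = sigma^2 (1 + theta_1 psi_1) = 3 * (1 + (0.047)(-0.313)) = 3 * 0.985289 = 2.955867
  c_1 = sigma^2 theta_1 = 3 * (0.047) = 0.141
  c_2 = 0
Equations for k = 0 and k = 1 (AR order 1):
  gamma(0) = phi_1 gamma(1) + c_0
  gamma(1) = phi_1 gamma(0) + c_1
Substituting the second into the first: gamma(0) (1 - phi_1^2) = c_0 + phi_1 c_1, so
  gamma(0) = (c_0 + phi_1 c_1) / (1 - phi_1^2) = (2.955867 + (-0.36)(0.141)) / (1 - (-0.36)^2) = 2.905107 / 0.8704 = 3.337669.
Therefore gamma(0) = 3.3377 (to 4 decimal places).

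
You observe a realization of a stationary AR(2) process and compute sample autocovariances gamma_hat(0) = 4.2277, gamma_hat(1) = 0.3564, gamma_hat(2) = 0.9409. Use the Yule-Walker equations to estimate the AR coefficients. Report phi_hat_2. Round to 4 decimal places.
\hat\phi_{2} = 0.2170

The Yule-Walker equations for an AR(p) process read, in matrix form,
  Gamma_p phi = r_p,   with   (Gamma_p)_{ij} = gamma(|i - j|),
                       (r_p)_i = gamma(i),   i,j = 1..p.
Substitute the sample gammas (Toeplitz matrix and right-hand side of size 2):
  Gamma_p = [[4.2277, 0.3564], [0.3564, 4.2277]]
  r_p     = [0.3564, 0.9409]
Written out:
  4.2277 phi_1 + 0.3564 phi_2 = 0.3564
  0.3564 phi_1 + 4.2277 phi_2 = 0.9409
Solve by Cramer's rule:
  det = gamma(0)^2 - gamma(1)^2 = (4.2277)^2 - (0.3564)^2 = 17.87344729 - 0.12702096 = 17.74642633
  phi_hat_1 = [gamma(1) gamma(0) - gamma(1) gamma(2)] / det = [(0.3564)(4.2277) - (0.3564)(0.9409)] / 17.74642633 = 1.17141552 / 17.74642633 = 0.066
  phi_hat_2 = [gamma(0) gamma(2) - gamma(1)^2] / det = [(4.2277)(0.9409) - (0.3564)^2] / 17.74642633 = 3.85082197 / 17.74642633 = 0.217
So phi_hat = [0.0660, 0.2170].
Therefore phi_hat_2 = 0.2170.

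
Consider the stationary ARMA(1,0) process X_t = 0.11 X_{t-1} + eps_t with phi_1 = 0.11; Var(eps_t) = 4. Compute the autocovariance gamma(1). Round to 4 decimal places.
\gamma(1) = 0.4454

Multiply the model equation by X_{t-k} and take expectations. With theta_0 = psi_0 = 1 and psi_j the MA(infinity) weights, this gives
  gamma(k) - sum_i phi_i gamma(k-i) = c_k,
  c_k = sigma^2 * sum_{j=k..q} theta_j psi_{j-k}   (c_k = 0 for k > q),
using gamma(-m) = gamma(m).
Pure AR (q = 0): c_0 = sigma^2 = 4, c_k = 0 for k >= 1.
Equations for k = 0 and k = 1 (AR order 1):
  gamma(0) = phi_1 gamma(1) + c_0
  gamma(1) = phi_1 gamma(0) + c_1
Substituting the second into the first: gamma(0) (1 - phi_1^2) = c_0 + phi_1 c_1, so
  gamma(0) = c_0 / (1 - phi_1^2) = 4 / (1 - (0.11)^2) = 4 / 0.9879 = 4.048993.
  gamma(1) = phi_1 gamma(0) = (0.11)(4.048993) = 0.445389.
Therefore gamma(1) = 0.4454 (to 4 decimal places).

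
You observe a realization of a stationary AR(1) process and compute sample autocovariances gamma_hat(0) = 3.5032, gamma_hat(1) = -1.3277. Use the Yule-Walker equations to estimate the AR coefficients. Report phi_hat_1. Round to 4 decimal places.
\hat\phi_{1} = -0.3790

The Yule-Walker equations for an AR(p) process read, in matrix form,
  Gamma_p phi = r_p,   with   (Gamma_p)_{ij} = gamma(|i - j|),
                       (r_p)_i = gamma(i),   i,j = 1..p.
Substitute the sample gammas (Toeplitz matrix and right-hand side of size 1):
  Gamma_p = [[3.5032]]
  r_p     = [-1.3277]
With p = 1 this is the single equation gamma(0) phi_1 = gamma(1):
  phi_hat_1 = gamma(1) / gamma(0) = -1.3277 / 3.5032 = -0.3790.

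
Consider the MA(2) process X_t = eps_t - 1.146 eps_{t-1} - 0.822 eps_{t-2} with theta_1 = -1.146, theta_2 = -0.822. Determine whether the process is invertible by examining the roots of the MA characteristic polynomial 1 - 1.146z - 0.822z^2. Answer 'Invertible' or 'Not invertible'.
\text{Not invertible}

The MA(q) characteristic polynomial is P(z) = 1 - 1.146z - 0.822z^2.
Invertibility requires all roots to lie outside the unit circle, i.e. |z| > 1 for every root.
Set 1 + (-1.146) z + (-0.822) z^2 = 0, i.e. a z^2 + b z + c = 0 with a = -0.822, b = -1.146, c = 1.
Discriminant D = b^2 - 4ac = (-1.146)^2 - 4*(-0.822)*1 = 1.313316 - (-3.288) = 4.601316.
D >= 0, so the roots are real: z = (-b +/- sqrt(D)) / (2a) = (1.146 +/- 2.145068) / (-1.644).
  z_1 = (1.146 + 2.145068) / (-1.644) = -2.0019,   |z_1| = 2.0019.
  z_2 = (1.146 - 2.145068) / (-1.644) = 0.6077,   |z_2| = 0.6077.
Moduli of all roots: 2.0019, 0.6077.
All moduli strictly greater than 1? No.
Verdict: Not invertible.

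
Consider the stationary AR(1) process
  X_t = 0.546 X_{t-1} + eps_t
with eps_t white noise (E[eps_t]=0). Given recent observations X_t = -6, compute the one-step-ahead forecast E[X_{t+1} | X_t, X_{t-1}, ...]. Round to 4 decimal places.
E[X_{t+1} \mid \mathcal F_t] = -3.2760

For an AR(p) model X_t = c + sum_i phi_i X_{t-i} + eps_t, the
one-step-ahead conditional mean is
  E[X_{t+1} | X_t, ...] = c + sum_i phi_i X_{t+1-i}.
Substitute known values:
  E[X_{t+1} | ...] = (0.546) * (-6)
                   = -3.2760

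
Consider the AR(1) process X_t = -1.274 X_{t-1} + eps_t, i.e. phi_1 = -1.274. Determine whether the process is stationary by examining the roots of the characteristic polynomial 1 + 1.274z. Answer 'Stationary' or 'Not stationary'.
\text{Not stationary}

The AR(p) characteristic polynomial is P(z) = 1 + 1.274z.
Stationarity requires all roots to lie outside the unit circle, i.e. |z| > 1 for every root.
This is linear in z: 1 + (1.274) z = 0  =>  z = -1/(1.274) = -0.784929,  |z| = 0.784929.
Moduli of all roots: 0.7849.
All moduli strictly greater than 1? No.
Verdict: Not stationary.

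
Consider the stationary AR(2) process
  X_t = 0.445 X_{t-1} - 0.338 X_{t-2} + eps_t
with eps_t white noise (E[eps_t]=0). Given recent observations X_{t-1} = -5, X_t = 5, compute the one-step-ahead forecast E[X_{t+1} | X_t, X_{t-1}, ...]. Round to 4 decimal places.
E[X_{t+1} \mid \mathcal F_t] = 3.9150

For an AR(p) model X_t = c + sum_i phi_i X_{t-i} + eps_t, the
one-step-ahead conditional mean is
  E[X_{t+1} | X_t, ...] = c + sum_i phi_i X_{t+1-i}.
Substitute known values:
  E[X_{t+1} | ...] = (0.445) * (5) + (-0.338) * (-5)
                   = 3.9150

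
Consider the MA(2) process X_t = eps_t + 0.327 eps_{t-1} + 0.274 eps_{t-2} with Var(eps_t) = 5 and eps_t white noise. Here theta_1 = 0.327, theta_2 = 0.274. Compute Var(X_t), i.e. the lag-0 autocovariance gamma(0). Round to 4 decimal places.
\gamma(0) = 5.9100

For an MA(q) process X_t = eps_t + sum_i theta_i eps_{t-i} with
Var(eps_t) = sigma^2, the variance is
  gamma(0) = sigma^2 * (1 + sum_i theta_i^2).
  sum_i theta_i^2 = (0.327)^2 + (0.274)^2 = 0.106929 + 0.075076 = 0.182005.
  gamma(0) = 5 * (1 + 0.182005) = 5 * 1.182005 = 5.910025, which rounds to 5.9100.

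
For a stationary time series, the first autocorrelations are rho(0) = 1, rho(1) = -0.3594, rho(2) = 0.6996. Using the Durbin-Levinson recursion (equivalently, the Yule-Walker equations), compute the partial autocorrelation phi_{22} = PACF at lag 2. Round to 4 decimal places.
\phi_{22} = 0.6550

The PACF at lag k is phi_{kk}, the last component of the solution
to the Yule-Walker system G_k phi = r_k where
  (G_k)_{ij} = rho(|i - j|), (r_k)_i = rho(i), i,j = 1..k.
Equivalently, Durbin-Levinson gives phi_{kk} iteratively:
  phi_{11} = rho(1)
  phi_{kk} = [rho(k) - sum_{j=1..k-1} phi_{k-1,j} rho(k-j)]
            / [1 - sum_{j=1..k-1} phi_{k-1,j} rho(j)],
  phi_{k,j} = phi_{k-1,j} - phi_{kk} phi_{k-1,k-j},  j = 1..k-1.
Step k = 1:
  phi_11 = rho(1) = -0.3594.
Step k = 2:
  phi_22 = [rho(2) - phi_11 rho(1)] / [1 - phi_11 rho(1)] = [0.6996 - (-0.3594)(-0.3594)] / [1 - (-0.3594)(-0.3594)]
         = 0.57043164 / 0.87083164 = 0.655.
Therefore phi_{22} = 0.6550.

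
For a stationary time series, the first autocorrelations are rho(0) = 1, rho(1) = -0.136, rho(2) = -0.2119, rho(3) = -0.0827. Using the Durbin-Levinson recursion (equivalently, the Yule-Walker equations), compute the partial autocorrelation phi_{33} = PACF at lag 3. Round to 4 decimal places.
\phi_{33} = -0.1620

The PACF at lag k is phi_{kk}, the last component of the solution
to the Yule-Walker system G_k phi = r_k where
  (G_k)_{ij} = rho(|i - j|), (r_k)_i = rho(i), i,j = 1..k.
Equivalently, Durbin-Levinson gives phi_{kk} iteratively:
  phi_{11} = rho(1)
  phi_{kk} = [rho(k) - sum_{j=1..k-1} phi_{k-1,j} rho(k-j)]
            / [1 - sum_{j=1..k-1} phi_{k-1,j} rho(j)],
  phi_{k,j} = phi_{k-1,j} - phi_{kk} phi_{k-1,k-j},  j = 1..k-1.
Step k = 1:
  phi_11 = rho(1) = -0.136.
Step k = 2:
  phi_22 = [rho(2) - phi_11 rho(1)] / [1 - phi_11 rho(1)] = [-0.2119 - (-0.136)(-0.136)] / [1 - (-0.136)(-0.136)]
         = -0.230396 / 0.981504 = -0.234738.
  Update: phi_21 = phi_11 - phi_22 phi_11 = -0.136 - (-0.234738)(-0.136) = -0.167924.
Step k = 3:
  phi_33 = [rho(3) - phi_21 rho(2) - phi_22 rho(1)] / [1 - phi_21 rho(1) - phi_22 rho(2)]
    numerator   = -0.0827 - (-0.167924)(-0.2119) - (-0.234738)(-0.136) = -0.15020749
    denominator = 1 - (-0.167924)(-0.136) - (-0.234738)(-0.2119) = 0.92742137
  phi_33 = -0.15020749 / 0.92742137 = -0.162.
Therefore phi_{33} = -0.1620.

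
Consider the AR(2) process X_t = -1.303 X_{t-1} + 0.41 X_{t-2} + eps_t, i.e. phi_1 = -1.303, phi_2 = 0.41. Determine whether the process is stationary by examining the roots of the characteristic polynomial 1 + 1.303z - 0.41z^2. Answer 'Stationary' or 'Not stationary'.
\text{Not stationary}

The AR(p) characteristic polynomial is P(z) = 1 + 1.303z - 0.41z^2.
Stationarity requires all roots to lie outside the unit circle, i.e. |z| > 1 for every root.
Set 1 + (1.303) z + (-0.41) z^2 = 0, i.e. a z^2 + b z + c = 0 with a = -0.41, b = 1.303, c = 1.
Discriminant D = b^2 - 4ac = (1.303)^2 - 4*(-0.41)*1 = 1.697809 - (-1.64) = 3.337809.
D >= 0, so the roots are real: z = (-b +/- sqrt(D)) / (2a) = (-1.303 +/- 1.826967) / (-0.82).
  z_1 = (-1.303 + 1.826967) / (-0.82) = -0.639,   |z_1| = 0.639.
  z_2 = (-1.303 - 1.826967) / (-0.82) = 3.817,   |z_2| = 3.817.
Moduli of all roots: 0.6390, 3.8170.
All moduli strictly greater than 1? No.
Verdict: Not stationary.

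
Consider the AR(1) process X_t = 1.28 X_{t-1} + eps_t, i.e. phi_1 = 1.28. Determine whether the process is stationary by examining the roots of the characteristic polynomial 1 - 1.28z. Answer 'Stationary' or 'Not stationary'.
\text{Not stationary}

The AR(p) characteristic polynomial is P(z) = 1 - 1.28z.
Stationarity requires all roots to lie outside the unit circle, i.e. |z| > 1 for every root.
This is linear in z: 1 + (-1.28) z = 0  =>  z = -1/(-1.28) = 0.78125,  |z| = 0.78125.
Moduli of all roots: 0.7812.
All moduli strictly greater than 1? No.
Verdict: Not stationary.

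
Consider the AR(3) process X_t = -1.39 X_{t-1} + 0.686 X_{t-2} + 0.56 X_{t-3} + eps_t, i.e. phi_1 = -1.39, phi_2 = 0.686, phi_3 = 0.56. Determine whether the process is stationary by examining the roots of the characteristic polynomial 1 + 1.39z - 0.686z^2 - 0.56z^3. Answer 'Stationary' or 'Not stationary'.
\text{Not stationary}

The AR(p) characteristic polynomial is P(z) = 1 + 1.39z - 0.686z^2 - 0.56z^3.
Stationarity requires all roots to lie outside the unit circle, i.e. |z| > 1 for every root.
Degree 3: look for a simple real root z0 first, then factor out (1 - z/z0) and solve the remaining quadratic.
Testing z0 = -0.625: P(-0.625) = 1 + (1.39)(-0.625) + (-0.686)(-0.625)^2 + (-0.56)(-0.625)^3
  = 1 + (-0.86875) + (-0.267969) + (0.136719) = 0.  So z_0 = -0.625 is a root, |z_0| = 0.625.
Divide out the factor (1 + 1.6 z) = (1 - z/z0) (since 1/z0 = -1.6):
  P(z) = (1 + 1.6 z)(1 + (-0.21) z + (-0.35) z^2)
  [check: z-coef -0.21 - (-1.6) = 1.39; z^2-coef -0.35 - (-1.6)(-0.21) = -0.686; z^3-coef -(-1.6)(-0.35) = -0.56.]
Remaining roots from the quadratic factor 1 + (-0.21) z + (-0.35) z^2:
  Set 1 + (-0.21) z + (-0.35) z^2 = 0, i.e. a z^2 + b z + c = 0 with a = -0.35, b = -0.21, c = 1.
  Discriminant D = b^2 - 4ac = (-0.21)^2 - 4*(-0.35)*1 = 0.0441 - (-1.4) = 1.4441.
  D >= 0, so the roots are real: z = (-b +/- sqrt(D)) / (2a) = (0.21 +/- 1.201707) / (-0.7).
    z_1 = (0.21 + 1.201707) / (-0.7) = -2.0167,   |z_1| = 2.0167.
    z_2 = (0.21 - 1.201707) / (-0.7) = 1.4167,   |z_2| = 1.4167.
Moduli of all roots: 0.6250, 2.0167, 1.4167.
All moduli strictly greater than 1? No.
Verdict: Not stationary.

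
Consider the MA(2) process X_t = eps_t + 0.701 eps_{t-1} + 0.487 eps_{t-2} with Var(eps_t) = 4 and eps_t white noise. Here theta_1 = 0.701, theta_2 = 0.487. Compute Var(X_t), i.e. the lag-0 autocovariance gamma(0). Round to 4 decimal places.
\gamma(0) = 6.9143

For an MA(q) process X_t = eps_t + sum_i theta_i eps_{t-i} with
Var(eps_t) = sigma^2, the variance is
  gamma(0) = sigma^2 * (1 + sum_i theta_i^2).
  sum_i theta_i^2 = (0.701)^2 + (0.487)^2 = 0.491401 + 0.237169 = 0.72857.
  gamma(0) = 4 * (1 + 0.72857) = 4 * 1.72857 = 6.91428, which rounds to 6.9143.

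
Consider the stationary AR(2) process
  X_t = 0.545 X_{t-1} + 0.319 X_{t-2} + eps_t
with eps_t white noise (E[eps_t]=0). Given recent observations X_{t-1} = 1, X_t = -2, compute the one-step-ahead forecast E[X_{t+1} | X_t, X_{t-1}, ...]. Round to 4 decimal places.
E[X_{t+1} \mid \mathcal F_t] = -0.7710

For an AR(p) model X_t = c + sum_i phi_i X_{t-i} + eps_t, the
one-step-ahead conditional mean is
  E[X_{t+1} | X_t, ...] = c + sum_i phi_i X_{t+1-i}.
Substitute known values:
  E[X_{t+1} | ...] = (0.545) * (-2) + (0.319) * (1)
                   = -0.7710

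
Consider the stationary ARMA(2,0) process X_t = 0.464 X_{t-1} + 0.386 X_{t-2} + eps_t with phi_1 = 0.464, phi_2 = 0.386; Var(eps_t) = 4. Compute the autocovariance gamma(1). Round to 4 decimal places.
\gamma(1) = 8.2814

Multiply the model equation by X_{t-k} and take expectations. With theta_0 = psi_0 = 1 and psi_j the MA(infinity) weights, this gives
  gamma(k) - sum_i phi_i gamma(k-i) = c_k,
  c_k = sigma^2 * sum_{j=k..q} theta_j psi_{j-k}   (c_k = 0 for k > q),
using gamma(-m) = gamma(m).
Pure AR (q = 0): c_0 = sigma^2 = 4, c_k = 0 for k >= 1.
Equations for k = 0, 1, 2 (AR order 2, c_2 = 0):
  (E0) gamma(0) = phi_1 gamma(1) + phi_2 gamma(2) + c_0
  (E1) gamma(1) = phi_1 gamma(0) + phi_2 gamma(1) + c_1
  (E2) gamma(2) = phi_1 gamma(1) + phi_2 gamma(0)
From (E1): gamma(1) = A gamma(0) + B with
  A = phi_1 / (1 - phi_2) = 0.464 / 0.614 = 0.7557,   B = c_1 / (1 - phi_2) = 0 / 0.614 = 0.
Insert (E2) into (E0): gamma(0) (1 - phi_2^2) = phi_1 (1 + phi_2) gamma(1) + c_0.
  phi_1 (1 + phi_2) = (0.464)(1.386) = 0.643104,   1 - phi_2^2 = 0.851004.
Replace gamma(1) by A gamma(0) + B and collect gamma(0):
  gamma(0) [0.851004 - (0.643104)(0.7557)] = c_0 = 4
  gamma(0) * 0.36501 = 4
  gamma(0) = 4 / 0.36501 = 10.958601.
  gamma(1) = A gamma(0) = (0.7557)(10.958601) = 8.281418.
Therefore gamma(1) = 8.2814 (to 4 decimal places).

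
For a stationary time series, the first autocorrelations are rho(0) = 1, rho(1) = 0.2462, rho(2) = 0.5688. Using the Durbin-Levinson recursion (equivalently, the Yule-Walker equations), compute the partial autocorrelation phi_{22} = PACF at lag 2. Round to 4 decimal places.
\phi_{22} = 0.5410

The PACF at lag k is phi_{kk}, the last component of the solution
to the Yule-Walker system G_k phi = r_k where
  (G_k)_{ij} = rho(|i - j|), (r_k)_i = rho(i), i,j = 1..k.
Equivalently, Durbin-Levinson gives phi_{kk} iteratively:
  phi_{11} = rho(1)
  phi_{kk} = [rho(k) - sum_{j=1..k-1} phi_{k-1,j} rho(k-j)]
            / [1 - sum_{j=1..k-1} phi_{k-1,j} rho(j)],
  phi_{k,j} = phi_{k-1,j} - phi_{kk} phi_{k-1,k-j},  j = 1..k-1.
Step k = 1:
  phi_11 = rho(1) = 0.2462.
Step k = 2:
  phi_22 = [rho(2) - phi_11 rho(1)] / [1 - phi_11 rho(1)] = [0.5688 - (0.2462)(0.2462)] / [1 - (0.2462)(0.2462)]
         = 0.50818556 / 0.93938556 = 0.541.
Therefore phi_{22} = 0.5410.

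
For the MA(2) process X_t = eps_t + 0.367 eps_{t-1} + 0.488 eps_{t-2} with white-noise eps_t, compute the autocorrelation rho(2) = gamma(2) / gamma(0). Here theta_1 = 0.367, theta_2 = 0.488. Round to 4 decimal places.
\rho(2) = 0.3555

For an MA(q) process with theta_0 = 1, the autocovariance is
  gamma(k) = sigma^2 * sum_{i=0..q-k} theta_i * theta_{i+k},
and rho(k) = gamma(k) / gamma(0). Sigma^2 cancels.
  numerator   = (1)*(0.488) = 0.488.
  denominator = (1)^2 + (0.367)^2 + (0.488)^2 = 1.372833.
  rho(2) = 0.488 / 1.372833 = 0.3555.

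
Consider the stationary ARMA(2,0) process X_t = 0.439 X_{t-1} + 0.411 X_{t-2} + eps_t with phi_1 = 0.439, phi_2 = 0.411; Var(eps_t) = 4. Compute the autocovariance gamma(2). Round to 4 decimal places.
\gamma(2) = 7.9935

Multiply the model equation by X_{t-k} and take expectations. With theta_0 = psi_0 = 1 and psi_j the MA(infinity) weights, this gives
  gamma(k) - sum_i phi_i gamma(k-i) = c_k,
  c_k = sigma^2 * sum_{j=k..q} theta_j psi_{j-k}   (c_k = 0 for k > q),
using gamma(-m) = gamma(m).
Pure AR (q = 0): c_0 = sigma^2 = 4, c_k = 0 for k >= 1.
Equations for k = 0, 1, 2 (AR order 2, c_2 = 0):
  (E0) gamma(0) = phi_1 gamma(1) + phi_2 gamma(2) + c_0
  (E1) gamma(1) = phi_1 gamma(0) + phi_2 gamma(1) + c_1
  (E2) gamma(2) = phi_1 gamma(1) + phi_2 gamma(0)
From (E1): gamma(1) = A gamma(0) + B with
  A = phi_1 / (1 - phi_2) = 0.439 / 0.589 = 0.745331,   B = c_1 / (1 - phi_2) = 0 / 0.589 = 0.
Insert (E2) into (E0): gamma(0) (1 - phi_2^2) = phi_1 (1 + phi_2) gamma(1) + c_0.
  phi_1 (1 + phi_2) = (0.439)(1.411) = 0.619429,   1 - phi_2^2 = 0.831079.
Replace gamma(1) by A gamma(0) + B and collect gamma(0):
  gamma(0) [0.831079 - (0.619429)(0.745331)] = c_0 = 4
  gamma(0) * 0.369399 = 4
  gamma(0) = 4 / 0.369399 = 10.82839.
  gamma(1) = A gamma(0) = (0.745331)(10.82839) = 8.070736.
  gamma(2) = phi_1 gamma(1) + phi_2 gamma(0) = (0.439)(8.070736) + (0.411)(10.82839) = 7.993521.
Therefore gamma(2) = 7.9935 (to 4 decimal places).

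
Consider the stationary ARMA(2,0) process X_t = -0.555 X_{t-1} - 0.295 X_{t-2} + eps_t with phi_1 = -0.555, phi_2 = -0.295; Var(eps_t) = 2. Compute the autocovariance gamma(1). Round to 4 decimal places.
\gamma(1) = -1.1501

Multiply the model equation by X_{t-k} and take expectations. With theta_0 = psi_0 = 1 and psi_j the MA(infinity) weights, this gives
  gamma(k) - sum_i phi_i gamma(k-i) = c_k,
  c_k = sigma^2 * sum_{j=k..q} theta_j psi_{j-k}   (c_k = 0 for k > q),
using gamma(-m) = gamma(m).
Pure AR (q = 0): c_0 = sigma^2 = 2, c_k = 0 for k >= 1.
Equations for k = 0, 1, 2 (AR order 2, c_2 = 0):
  (E0) gamma(0) = phi_1 gamma(1) + phi_2 gamma(2) + c_0
  (E1) gamma(1) = phi_1 gamma(0) + phi_2 gamma(1) + c_1
  (E2) gamma(2) = phi_1 gamma(1) + phi_2 gamma(0)
From (E1): gamma(1) = A gamma(0) + B with
  A = phi_1 / (1 - phi_2) = -0.555 / 1.295 = -0.428571,   B = c_1 / (1 - phi_2) = 0 / 1.295 = 0.
Insert (E2) into (E0): gamma(0) (1 - phi_2^2) = phi_1 (1 + phi_2) gamma(1) + c_0.
  phi_1 (1 + phi_2) = (-0.555)(0.705) = -0.391275,   1 - phi_2^2 = 0.912975.
Replace gamma(1) by A gamma(0) + B and collect gamma(0):
  gamma(0) [0.912975 - (-0.391275)(-0.428571)] = c_0 = 2
  gamma(0) * 0.745286 = 2
  gamma(0) = 2 / 0.745286 = 2.683535.
  gamma(1) = A gamma(0) = (-0.428571)(2.683535) = -1.150086.
Therefore gamma(1) = -1.1501 (to 4 decimal places).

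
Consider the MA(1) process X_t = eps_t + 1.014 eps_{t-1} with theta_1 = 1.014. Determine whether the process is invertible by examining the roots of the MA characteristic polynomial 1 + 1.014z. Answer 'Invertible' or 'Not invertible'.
\text{Not invertible}

The MA(q) characteristic polynomial is P(z) = 1 + 1.014z.
Invertibility requires all roots to lie outside the unit circle, i.e. |z| > 1 for every root.
This is linear in z: 1 + (1.014) z = 0  =>  z = -1/(1.014) = -0.986193,  |z| = 0.986193.
Moduli of all roots: 0.9862.
All moduli strictly greater than 1? No.
Verdict: Not invertible.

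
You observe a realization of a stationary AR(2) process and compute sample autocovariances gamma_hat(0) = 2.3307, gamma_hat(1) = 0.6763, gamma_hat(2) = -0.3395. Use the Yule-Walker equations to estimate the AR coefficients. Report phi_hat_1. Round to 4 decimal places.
\hat\phi_{1} = 0.3630

The Yule-Walker equations for an AR(p) process read, in matrix form,
  Gamma_p phi = r_p,   with   (Gamma_p)_{ij} = gamma(|i - j|),
                       (r_p)_i = gamma(i),   i,j = 1..p.
Substitute the sample gammas (Toeplitz matrix and right-hand side of size 2):
  Gamma_p = [[2.3307, 0.6763], [0.6763, 2.3307]]
  r_p     = [0.6763, -0.3395]
Written out:
  2.3307 phi_1 + 0.6763 phi_2 = 0.6763
  0.6763 phi_1 + 2.3307 phi_2 = -0.3395
Solve by Cramer's rule:
  det = gamma(0)^2 - gamma(1)^2 = (2.3307)^2 - (0.6763)^2 = 5.43216249 - 0.45738169 = 4.9747808
  phi_hat_1 = [gamma(1) gamma(0) - gamma(1) gamma(2)] / det = [(0.6763)(2.3307) - (0.6763)(-0.3395)] / 4.9747808 = 1.80585626 / 4.9747808 = 0.363
  phi_hat_2 = [gamma(0) gamma(2) - gamma(1)^2] / det = [(2.3307)(-0.3395) - (0.6763)^2] / 4.9747808 = -1.24865434 / 4.9747808 = -0.251
So phi_hat = [0.3630, -0.2510].
Therefore phi_hat_1 = 0.3630.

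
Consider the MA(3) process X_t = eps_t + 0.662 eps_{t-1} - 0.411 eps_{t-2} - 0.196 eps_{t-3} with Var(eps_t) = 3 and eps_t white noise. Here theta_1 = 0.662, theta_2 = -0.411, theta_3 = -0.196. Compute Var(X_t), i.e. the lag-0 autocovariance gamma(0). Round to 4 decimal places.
\gamma(0) = 4.9367

For an MA(q) process X_t = eps_t + sum_i theta_i eps_{t-i} with
Var(eps_t) = sigma^2, the variance is
  gamma(0) = sigma^2 * (1 + sum_i theta_i^2).
  sum_i theta_i^2 = (0.662)^2 + (-0.411)^2 + (-0.196)^2 = 0.438244 + 0.168921 + 0.038416 = 0.645581.
  gamma(0) = 3 * (1 + 0.645581) = 3 * 1.645581 = 4.936743, which rounds to 4.9367.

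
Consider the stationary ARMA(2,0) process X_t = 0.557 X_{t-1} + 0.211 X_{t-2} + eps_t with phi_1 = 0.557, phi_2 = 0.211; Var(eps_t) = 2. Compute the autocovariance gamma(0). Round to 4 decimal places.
\gamma(0) = 4.1728

Multiply the model equation by X_{t-k} and take expectations. With theta_0 = psi_0 = 1 and psi_j the MA(infinity) weights, this gives
  gamma(k) - sum_i phi_i gamma(k-i) = c_k,
  c_k = sigma^2 * sum_{j=k..q} theta_j psi_{j-k}   (c_k = 0 for k > q),
using gamma(-m) = gamma(m).
Pure AR (q = 0): c_0 = sigma^2 = 2, c_k = 0 for k >= 1.
Equations for k = 0, 1, 2 (AR order 2, c_2 = 0):
  (E0) gamma(0) = phi_1 gamma(1) + phi_2 gamma(2) + c_0
  (E1) gamma(1) = phi_1 gamma(0) + phi_2 gamma(1) + c_1
  (E2) gamma(2) = phi_1 gamma(1) + phi_2 gamma(0)
From (E1): gamma(1) = A gamma(0) + B with
  A = phi_1 / (1 - phi_2) = 0.557 / 0.789 = 0.705957,   B = c_1 / (1 - phi_2) = 0 / 0.789 = 0.
Insert (E2) into (E0): gamma(0) (1 - phi_2^2) = phi_1 (1 + phi_2) gamma(1) + c_0.
  phi_1 (1 + phi_2) = (0.557)(1.211) = 0.674527,   1 - phi_2^2 = 0.955479.
Replace gamma(1) by A gamma(0) + B and collect gamma(0):
  gamma(0) [0.955479 - (0.674527)(0.705957)] = c_0 = 2
  gamma(0) * 0.479292 = 2
  gamma(0) = 2 / 0.479292 = 4.172822.
Therefore gamma(0) = 4.1728 (to 4 decimal places).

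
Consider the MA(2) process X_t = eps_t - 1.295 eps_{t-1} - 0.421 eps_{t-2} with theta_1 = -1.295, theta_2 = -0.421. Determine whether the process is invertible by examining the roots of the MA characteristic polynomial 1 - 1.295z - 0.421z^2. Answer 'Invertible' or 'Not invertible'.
\text{Not invertible}

The MA(q) characteristic polynomial is P(z) = 1 - 1.295z - 0.421z^2.
Invertibility requires all roots to lie outside the unit circle, i.e. |z| > 1 for every root.
Set 1 + (-1.295) z + (-0.421) z^2 = 0, i.e. a z^2 + b z + c = 0 with a = -0.421, b = -1.295, c = 1.
Discriminant D = b^2 - 4ac = (-1.295)^2 - 4*(-0.421)*1 = 1.677025 - (-1.684) = 3.361025.
D >= 0, so the roots are real: z = (-b +/- sqrt(D)) / (2a) = (1.295 +/- 1.83331) / (-0.842).
  z_1 = (1.295 + 1.83331) / (-0.842) = -3.7153,   |z_1| = 3.7153.
  z_2 = (1.295 - 1.83331) / (-0.842) = 0.6393,   |z_2| = 0.6393.
Moduli of all roots: 3.7153, 0.6393.
All moduli strictly greater than 1? No.
Verdict: Not invertible.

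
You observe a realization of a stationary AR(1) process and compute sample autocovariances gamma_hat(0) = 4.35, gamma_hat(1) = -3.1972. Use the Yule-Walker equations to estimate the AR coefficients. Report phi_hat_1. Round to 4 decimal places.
\hat\phi_{1} = -0.7350

The Yule-Walker equations for an AR(p) process read, in matrix form,
  Gamma_p phi = r_p,   with   (Gamma_p)_{ij} = gamma(|i - j|),
                       (r_p)_i = gamma(i),   i,j = 1..p.
Substitute the sample gammas (Toeplitz matrix and right-hand side of size 1):
  Gamma_p = [[4.35]]
  r_p     = [-3.1972]
With p = 1 this is the single equation gamma(0) phi_1 = gamma(1):
  phi_hat_1 = gamma(1) / gamma(0) = -3.1972 / 4.35 = -0.7350.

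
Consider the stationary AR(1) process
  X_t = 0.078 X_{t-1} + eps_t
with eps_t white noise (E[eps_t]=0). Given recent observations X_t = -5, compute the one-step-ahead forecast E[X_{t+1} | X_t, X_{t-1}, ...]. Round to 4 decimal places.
E[X_{t+1} \mid \mathcal F_t] = -0.3900

For an AR(p) model X_t = c + sum_i phi_i X_{t-i} + eps_t, the
one-step-ahead conditional mean is
  E[X_{t+1} | X_t, ...] = c + sum_i phi_i X_{t+1-i}.
Substitute known values:
  E[X_{t+1} | ...] = (0.078) * (-5)
                   = -0.3900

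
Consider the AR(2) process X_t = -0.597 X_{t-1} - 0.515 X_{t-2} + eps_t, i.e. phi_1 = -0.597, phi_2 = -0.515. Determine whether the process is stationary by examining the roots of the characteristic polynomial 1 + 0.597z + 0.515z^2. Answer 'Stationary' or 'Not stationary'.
\text{Stationary}

The AR(p) characteristic polynomial is P(z) = 1 + 0.597z + 0.515z^2.
Stationarity requires all roots to lie outside the unit circle, i.e. |z| > 1 for every root.
Set 1 + (0.597) z + (0.515) z^2 = 0, i.e. a z^2 + b z + c = 0 with a = 0.515, b = 0.597, c = 1.
Discriminant D = b^2 - 4ac = (0.597)^2 - 4*(0.515)*1 = 0.356409 - (2.06) = -1.703591.
D < 0, so the roots are the complex-conjugate pair z = (-b +/- i sqrt(-D)) / (2a) = -0.5796 +/- 1.2672i.
For a conjugate pair |z|^2 = z * conj(z) = (product of roots) = c/a = 1/(0.515) = 1.941748, so |z| = sqrt(1.941748) = 1.3935 for both roots.
Moduli of all roots: 1.3935, 1.3935.
All moduli strictly greater than 1? Yes.
Verdict: Stationary.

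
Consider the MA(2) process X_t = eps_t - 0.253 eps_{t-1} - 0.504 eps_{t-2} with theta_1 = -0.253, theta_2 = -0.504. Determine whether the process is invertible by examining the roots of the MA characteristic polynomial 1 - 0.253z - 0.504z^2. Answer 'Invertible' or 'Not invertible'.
\text{Invertible}

The MA(q) characteristic polynomial is P(z) = 1 - 0.253z - 0.504z^2.
Invertibility requires all roots to lie outside the unit circle, i.e. |z| > 1 for every root.
Set 1 + (-0.253) z + (-0.504) z^2 = 0, i.e. a z^2 + b z + c = 0 with a = -0.504, b = -0.253, c = 1.
Discriminant D = b^2 - 4ac = (-0.253)^2 - 4*(-0.504)*1 = 0.064009 - (-2.016) = 2.080009.
D >= 0, so the roots are real: z = (-b +/- sqrt(D)) / (2a) = (0.253 +/- 1.442224) / (-1.008).
  z_1 = (0.253 + 1.442224) / (-1.008) = -1.6818,   |z_1| = 1.6818.
  z_2 = (0.253 - 1.442224) / (-1.008) = 1.1798,   |z_2| = 1.1798.
Moduli of all roots: 1.6818, 1.1798.
All moduli strictly greater than 1? Yes.
Verdict: Invertible.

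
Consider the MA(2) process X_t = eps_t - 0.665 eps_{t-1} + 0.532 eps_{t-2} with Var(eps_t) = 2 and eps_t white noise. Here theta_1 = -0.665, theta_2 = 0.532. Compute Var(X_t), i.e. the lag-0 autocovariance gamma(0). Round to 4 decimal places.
\gamma(0) = 3.4505

For an MA(q) process X_t = eps_t + sum_i theta_i eps_{t-i} with
Var(eps_t) = sigma^2, the variance is
  gamma(0) = sigma^2 * (1 + sum_i theta_i^2).
  sum_i theta_i^2 = (-0.665)^2 + (0.532)^2 = 0.442225 + 0.283024 = 0.725249.
  gamma(0) = 2 * (1 + 0.725249) = 2 * 1.725249 = 3.450498, which rounds to 3.4505.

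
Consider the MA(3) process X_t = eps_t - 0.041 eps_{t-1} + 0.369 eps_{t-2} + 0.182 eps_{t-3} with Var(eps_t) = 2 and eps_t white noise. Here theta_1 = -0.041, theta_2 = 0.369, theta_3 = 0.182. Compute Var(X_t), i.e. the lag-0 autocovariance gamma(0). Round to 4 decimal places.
\gamma(0) = 2.3419

For an MA(q) process X_t = eps_t + sum_i theta_i eps_{t-i} with
Var(eps_t) = sigma^2, the variance is
  gamma(0) = sigma^2 * (1 + sum_i theta_i^2).
  sum_i theta_i^2 = (-0.041)^2 + (0.369)^2 + (0.182)^2 = 0.001681 + 0.136161 + 0.033124 = 0.170966.
  gamma(0) = 2 * (1 + 0.170966) = 2 * 1.170966 = 2.341932, which rounds to 2.3419.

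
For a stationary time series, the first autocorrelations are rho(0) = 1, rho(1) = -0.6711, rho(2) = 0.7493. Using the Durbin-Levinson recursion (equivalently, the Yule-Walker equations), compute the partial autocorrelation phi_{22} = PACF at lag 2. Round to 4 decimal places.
\phi_{22} = 0.5439

The PACF at lag k is phi_{kk}, the last component of the solution
to the Yule-Walker system G_k phi = r_k where
  (G_k)_{ij} = rho(|i - j|), (r_k)_i = rho(i), i,j = 1..k.
Equivalently, Durbin-Levinson gives phi_{kk} iteratively:
  phi_{11} = rho(1)
  phi_{kk} = [rho(k) - sum_{j=1..k-1} phi_{k-1,j} rho(k-j)]
            / [1 - sum_{j=1..k-1} phi_{k-1,j} rho(j)],
  phi_{k,j} = phi_{k-1,j} - phi_{kk} phi_{k-1,k-j},  j = 1..k-1.
Step k = 1:
  phi_11 = rho(1) = -0.6711.
Step k = 2:
  phi_22 = [rho(2) - phi_11 rho(1)] / [1 - phi_11 rho(1)] = [0.7493 - (-0.6711)(-0.6711)] / [1 - (-0.6711)(-0.6711)]
         = 0.29892479 / 0.54962479 = 0.5439.
Therefore phi_{22} = 0.5439.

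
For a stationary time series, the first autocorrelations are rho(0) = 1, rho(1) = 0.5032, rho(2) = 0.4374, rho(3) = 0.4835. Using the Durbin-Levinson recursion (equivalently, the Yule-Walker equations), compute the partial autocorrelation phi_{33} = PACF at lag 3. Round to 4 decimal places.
\phi_{33} = 0.2760

The PACF at lag k is phi_{kk}, the last component of the solution
to the Yule-Walker system G_k phi = r_k where
  (G_k)_{ij} = rho(|i - j|), (r_k)_i = rho(i), i,j = 1..k.
Equivalently, Durbin-Levinson gives phi_{kk} iteratively:
  phi_{11} = rho(1)
  phi_{kk} = [rho(k) - sum_{j=1..k-1} phi_{k-1,j} rho(k-j)]
            / [1 - sum_{j=1..k-1} phi_{k-1,j} rho(j)],
  phi_{k,j} = phi_{k-1,j} - phi_{kk} phi_{k-1,k-j},  j = 1..k-1.
Step k = 1:
  phi_11 = rho(1) = 0.5032.
Step k = 2:
  phi_22 = [rho(2) - phi_11 rho(1)] / [1 - phi_11 rho(1)] = [0.4374 - (0.5032)(0.5032)] / [1 - (0.5032)(0.5032)]
         = 0.18418976 / 0.74678976 = 0.246642.
  Update: phi_21 = phi_11 - phi_22 phi_11 = 0.5032 - (0.246642)(0.5032) = 0.37909.
Step k = 3:
  phi_33 = [rho(3) - phi_21 rho(2) - phi_22 rho(1)] / [1 - phi_21 rho(1) - phi_22 rho(2)]
    numerator   = 0.4835 - (0.37909)(0.4374) - (0.246642)(0.5032) = 0.19357588
    denominator = 1 - (0.37909)(0.5032) - (0.246642)(0.4374) = 0.70136082
  phi_33 = 0.19357588 / 0.70136082 = 0.276.
Therefore phi_{33} = 0.2760.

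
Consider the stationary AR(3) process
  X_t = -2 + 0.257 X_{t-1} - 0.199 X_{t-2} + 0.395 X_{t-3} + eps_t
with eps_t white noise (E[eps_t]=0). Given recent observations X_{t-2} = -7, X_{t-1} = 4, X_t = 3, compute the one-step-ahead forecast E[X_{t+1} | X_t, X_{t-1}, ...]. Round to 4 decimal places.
E[X_{t+1} \mid \mathcal F_t] = -4.7900

For an AR(p) model X_t = c + sum_i phi_i X_{t-i} + eps_t, the
one-step-ahead conditional mean is
  E[X_{t+1} | X_t, ...] = c + sum_i phi_i X_{t+1-i}.
Substitute known values:
  E[X_{t+1} | ...] = -2 + (0.257) * (3) + (-0.199) * (4) + (0.395) * (-7)
                   = -4.7900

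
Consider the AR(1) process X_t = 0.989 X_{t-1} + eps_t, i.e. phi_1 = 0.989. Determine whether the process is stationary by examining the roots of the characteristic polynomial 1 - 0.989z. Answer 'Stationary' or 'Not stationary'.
\text{Stationary}

The AR(p) characteristic polynomial is P(z) = 1 - 0.989z.
Stationarity requires all roots to lie outside the unit circle, i.e. |z| > 1 for every root.
This is linear in z: 1 + (-0.989) z = 0  =>  z = -1/(-0.989) = 1.011122,  |z| = 1.011122.
Moduli of all roots: 1.0111.
All moduli strictly greater than 1? Yes.
Verdict: Stationary.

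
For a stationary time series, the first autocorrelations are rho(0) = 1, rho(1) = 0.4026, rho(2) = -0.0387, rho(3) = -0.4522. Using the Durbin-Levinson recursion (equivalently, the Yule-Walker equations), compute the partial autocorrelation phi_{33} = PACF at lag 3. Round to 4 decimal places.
\phi_{33} = -0.4259

The PACF at lag k is phi_{kk}, the last component of the solution
to the Yule-Walker system G_k phi = r_k where
  (G_k)_{ij} = rho(|i - j|), (r_k)_i = rho(i), i,j = 1..k.
Equivalently, Durbin-Levinson gives phi_{kk} iteratively:
  phi_{11} = rho(1)
  phi_{kk} = [rho(k) - sum_{j=1..k-1} phi_{k-1,j} rho(k-j)]
            / [1 - sum_{j=1..k-1} phi_{k-1,j} rho(j)],
  phi_{k,j} = phi_{k-1,j} - phi_{kk} phi_{k-1,k-j},  j = 1..k-1.
Step k = 1:
  phi_11 = rho(1) = 0.4026.
Step k = 2:
  phi_22 = [rho(2) - phi_11 rho(1)] / [1 - phi_11 rho(1)] = [-0.0387 - (0.4026)(0.4026)] / [1 - (0.4026)(0.4026)]
         = -0.20078676 / 0.83791324 = -0.239627.
  Update: phi_21 = phi_11 - phi_22 phi_11 = 0.4026 - (-0.239627)(0.4026) = 0.499074.
Step k = 3:
  phi_33 = [rho(3) - phi_21 rho(2) - phi_22 rho(1)] / [1 - phi_21 rho(1) - phi_22 rho(2)]
    numerator   = -0.4522 - (0.499074)(-0.0387) - (-0.239627)(0.4026) = -0.33641195
    denominator = 1 - (0.499074)(0.4026) - (-0.239627)(-0.0387) = 0.78979928
  phi_33 = -0.33641195 / 0.78979928 = -0.4259.
Therefore phi_{33} = -0.4259.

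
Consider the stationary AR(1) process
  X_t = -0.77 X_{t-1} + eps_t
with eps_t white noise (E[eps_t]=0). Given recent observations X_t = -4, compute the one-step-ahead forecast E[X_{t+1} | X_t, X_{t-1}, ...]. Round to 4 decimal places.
E[X_{t+1} \mid \mathcal F_t] = 3.0800

For an AR(p) model X_t = c + sum_i phi_i X_{t-i} + eps_t, the
one-step-ahead conditional mean is
  E[X_{t+1} | X_t, ...] = c + sum_i phi_i X_{t+1-i}.
Substitute known values:
  E[X_{t+1} | ...] = (-0.77) * (-4)
                   = 3.0800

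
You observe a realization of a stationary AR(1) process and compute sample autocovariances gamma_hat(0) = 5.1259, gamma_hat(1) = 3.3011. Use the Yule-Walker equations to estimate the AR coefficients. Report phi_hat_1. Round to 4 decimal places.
\hat\phi_{1} = 0.6440

The Yule-Walker equations for an AR(p) process read, in matrix form,
  Gamma_p phi = r_p,   with   (Gamma_p)_{ij} = gamma(|i - j|),
                       (r_p)_i = gamma(i),   i,j = 1..p.
Substitute the sample gammas (Toeplitz matrix and right-hand side of size 1):
  Gamma_p = [[5.1259]]
  r_p     = [3.3011]
With p = 1 this is the single equation gamma(0) phi_1 = gamma(1):
  phi_hat_1 = gamma(1) / gamma(0) = 3.3011 / 5.1259 = 0.6440.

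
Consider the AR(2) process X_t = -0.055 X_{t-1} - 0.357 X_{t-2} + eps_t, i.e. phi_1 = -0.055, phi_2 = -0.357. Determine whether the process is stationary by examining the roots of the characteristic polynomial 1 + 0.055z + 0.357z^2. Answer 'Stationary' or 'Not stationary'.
\text{Stationary}

The AR(p) characteristic polynomial is P(z) = 1 + 0.055z + 0.357z^2.
Stationarity requires all roots to lie outside the unit circle, i.e. |z| > 1 for every root.
Set 1 + (0.055) z + (0.357) z^2 = 0, i.e. a z^2 + b z + c = 0 with a = 0.357, b = 0.055, c = 1.
Discriminant D = b^2 - 4ac = (0.055)^2 - 4*(0.357)*1 = 0.003025 - (1.428) = -1.424975.
D < 0, so the roots are the complex-conjugate pair z = (-b +/- i sqrt(-D)) / (2a) = -0.077 +/- 1.6719i.
For a conjugate pair |z|^2 = z * conj(z) = (product of roots) = c/a = 1/(0.357) = 2.80112, so |z| = sqrt(2.80112) = 1.6737 for both roots.
Moduli of all roots: 1.6737, 1.6737.
All moduli strictly greater than 1? Yes.
Verdict: Stationary.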